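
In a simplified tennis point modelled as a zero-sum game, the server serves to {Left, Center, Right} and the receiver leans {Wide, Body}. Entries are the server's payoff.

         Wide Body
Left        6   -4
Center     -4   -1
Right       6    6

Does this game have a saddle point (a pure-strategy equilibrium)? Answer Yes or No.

Row minima: Left → -4, Center → -4, Right → 6; maximin = 6.
Column maxima: Wide → 6, Body → 6; minimax = 6.
maximin = minimax = 6, so a saddle point exists.

Yes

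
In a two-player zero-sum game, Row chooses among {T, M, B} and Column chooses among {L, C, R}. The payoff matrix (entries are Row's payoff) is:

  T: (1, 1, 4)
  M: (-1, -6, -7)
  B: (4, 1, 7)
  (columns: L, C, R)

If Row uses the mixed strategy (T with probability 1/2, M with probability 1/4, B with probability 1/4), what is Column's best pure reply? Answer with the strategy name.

If Column plays L, Row's expected payoff is (1/2)·1 + (1/4)·(-1) + (1/4)·4 = 5/4.
If Column plays C, Row's expected payoff is (1/2)·1 + (1/4)·(-6) + (1/4)·1 = -3/4.
If Column plays R, Row's expected payoff is (1/2)·4 + (1/4)·(-7) + (1/4)·7 = 2.
Column minimizes Row's payoff; the smallest is -3/4, so the best response is C.

C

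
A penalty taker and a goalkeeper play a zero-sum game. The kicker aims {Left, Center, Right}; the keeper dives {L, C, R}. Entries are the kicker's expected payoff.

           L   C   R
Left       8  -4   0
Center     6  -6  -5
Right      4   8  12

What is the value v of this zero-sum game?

Row minima: Left → -4, Center → -6, Right → 4; maximin = 4.
Column maxima: L → 8, C → 8, R → 12; minimax = 8.
4 ≠ 8, so there is no saddle point; optimal play is mixed.
Center is strictly dominated by Left, so the kicker never plays it.
R is strictly dominated by C (it gives the kicker strictly more in every row), so the keeper never plays it.
On the remaining 2×2 (Left, Right vs L, C):
Let the kicker play Left with probability p. Expected payoff against L: 8p + 4(1−p) = 4p + 4; against C: (-4)p + 8(1−p) = −12p + 8.
Setting these equal: 4p + 4 = −12p + 8 ⇒ 16p = 4 ⇒ p = 1/4, and the value is (4)·(1/4) + 4 = 5.
For the keeper: with q = P(L), equating Left's and Right's payoffs gives 12q − 4 = −4q + 8 ⇒ q = 3/4.

5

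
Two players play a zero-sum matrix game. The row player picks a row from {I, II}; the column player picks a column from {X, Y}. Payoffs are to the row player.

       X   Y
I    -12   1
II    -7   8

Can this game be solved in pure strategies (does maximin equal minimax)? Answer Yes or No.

Row minima: I → -12, II → -7; maximin = -7.
Column maxima: X → -7, Y → 8; minimax = -7.
maximin = minimax = -7, so a saddle point exists.

Yes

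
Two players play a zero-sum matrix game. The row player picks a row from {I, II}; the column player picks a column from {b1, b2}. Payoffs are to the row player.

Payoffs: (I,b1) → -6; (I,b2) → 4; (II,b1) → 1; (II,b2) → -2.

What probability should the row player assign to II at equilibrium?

10/13

Row minima: I → -6, II → -2; maximin = -2.
Column maxima: b1 → 1, b2 → 4; minimax = 1.
-2 ≠ 1, so there is no saddle point; optimal play is mixed.
Let the row player play I with probability p. Expected payoff against b1: (-6)p + 1(1−p) = −7p + 1; against b2: 4p + (-2)(1−p) = 6p − 2.
Setting these equal: −7p + 1 = 6p − 2 ⇒ −13p = -3 ⇒ p = 3/13, and the value is (-7)·(3/13) + 1 = -8/13.
For the column player: with q = P(b1), equating I's and II's payoffs gives −10q + 4 = 3q − 2 ⇒ q = 6/13.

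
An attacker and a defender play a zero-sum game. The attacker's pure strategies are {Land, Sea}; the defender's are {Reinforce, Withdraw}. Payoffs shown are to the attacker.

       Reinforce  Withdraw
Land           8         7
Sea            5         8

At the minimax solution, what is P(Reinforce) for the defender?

1/4

Row minima: Land → 7, Sea → 5; maximin = 7.
Column maxima: Reinforce → 8, Withdraw → 8; minimax = 8.
7 ≠ 8, so there is no saddle point; optimal play is mixed.
Let the attacker play Land with probability p. Expected payoff against Reinforce: 8p + 5(1−p) = 3p + 5; against Withdraw: 7p + 8(1−p) = −p + 8.
Setting these equal: 3p + 5 = −p + 8 ⇒ 4p = 3 ⇒ p = 3/4, and the value is (3)·(3/4) + 5 = 29/4.
For the defender: with q = P(Reinforce), equating Land's and Sea's payoffs gives q + 7 = −3q + 8 ⇒ q = 1/4.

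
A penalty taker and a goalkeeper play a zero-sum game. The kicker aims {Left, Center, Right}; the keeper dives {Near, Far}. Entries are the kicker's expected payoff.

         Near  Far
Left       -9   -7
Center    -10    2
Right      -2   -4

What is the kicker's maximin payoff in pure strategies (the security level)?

Row minima: Left → -9, Center → -10, Right → -4.
The best of these is -4.

-4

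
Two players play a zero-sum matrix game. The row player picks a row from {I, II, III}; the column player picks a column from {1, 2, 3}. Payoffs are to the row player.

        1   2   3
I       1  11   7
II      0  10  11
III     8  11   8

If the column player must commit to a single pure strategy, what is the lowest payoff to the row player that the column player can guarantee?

Column maxima: 1 → 8, 2 → 11, 3 → 11.
The smallest of these is 8.

8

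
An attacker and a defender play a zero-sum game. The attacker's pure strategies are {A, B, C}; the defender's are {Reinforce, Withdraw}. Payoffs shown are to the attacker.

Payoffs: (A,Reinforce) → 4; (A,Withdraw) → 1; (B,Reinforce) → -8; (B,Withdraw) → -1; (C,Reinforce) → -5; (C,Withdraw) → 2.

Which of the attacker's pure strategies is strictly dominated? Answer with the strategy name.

B

A gives a strictly higher payoff than B against every column: 4 > -8, 1 > -1.
So B is strictly dominated and the attacker never plays it.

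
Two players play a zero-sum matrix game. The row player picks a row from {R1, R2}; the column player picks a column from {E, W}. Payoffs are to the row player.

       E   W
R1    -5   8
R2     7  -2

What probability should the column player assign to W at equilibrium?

Row minima: R1 → -5, R2 → -2; maximin = -2.
Column maxima: E → 7, W → 8; minimax = 7.
-2 ≠ 7, so there is no saddle point; optimal play is mixed.
Let the row player play R1 with probability p. Expected payoff against E: (-5)p + 7(1−p) = −12p + 7; against W: 8p + (-2)(1−p) = 10p − 2.
Setting these equal: −12p + 7 = 10p − 2 ⇒ −22p = -9 ⇒ p = 9/22, and the value is (-12)·(9/22) + 7 = 23/11.
For the column player: with q = P(E), equating R1's and R2's payoffs gives −13q + 8 = 9q − 2 ⇒ q = 5/11.

6/11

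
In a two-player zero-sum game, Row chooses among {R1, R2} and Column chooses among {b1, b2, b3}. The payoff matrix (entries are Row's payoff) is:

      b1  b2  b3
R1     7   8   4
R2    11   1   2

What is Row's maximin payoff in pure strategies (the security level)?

4

Row minima: R1 → 4, R2 → 1.
The best of these is 4.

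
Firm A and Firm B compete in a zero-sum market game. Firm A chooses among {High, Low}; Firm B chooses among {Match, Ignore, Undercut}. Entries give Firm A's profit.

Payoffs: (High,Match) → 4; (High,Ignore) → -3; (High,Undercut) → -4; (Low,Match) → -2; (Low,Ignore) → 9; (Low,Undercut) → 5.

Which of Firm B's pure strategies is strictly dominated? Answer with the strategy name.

Undercut holds Firm A's payoff strictly below Ignore in every row: -4 < -3, 5 < 9.
So Ignore is strictly dominated for Firm B.

Ignore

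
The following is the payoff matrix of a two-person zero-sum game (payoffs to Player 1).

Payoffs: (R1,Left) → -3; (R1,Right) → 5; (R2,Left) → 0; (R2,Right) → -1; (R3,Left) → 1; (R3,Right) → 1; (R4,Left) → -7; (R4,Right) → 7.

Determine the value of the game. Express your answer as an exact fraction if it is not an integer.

1

Row minima: R1 → -3, R2 → -1, R3 → 1, R4 → -7; maximin = 1.
Column maxima: Left → 1, Right → 7; minimax = 1.
Since maximin = minimax = 1, there is a saddle point and the value is 1.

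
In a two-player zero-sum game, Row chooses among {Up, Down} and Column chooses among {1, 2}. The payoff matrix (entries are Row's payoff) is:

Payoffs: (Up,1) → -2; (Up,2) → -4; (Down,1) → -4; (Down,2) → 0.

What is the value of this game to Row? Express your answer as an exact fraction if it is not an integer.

-8/3

Row minima: Up → -4, Down → -4; maximin = -4.
Column maxima: 1 → -2, 2 → 0; minimax = -2.
-4 ≠ -2, so there is no saddle point; optimal play is mixed.
Let Row play Up with probability p. Expected payoff against 1: (-2)p + (-4)(1−p) = 2p − 4; against 2: (-4)p + 0(1−p) = −4p.
Setting these equal: 2p − 4 = −4p ⇒ 6p = 4 ⇒ p = 2/3, and the value is (2)·(2/3) − 4 = -8/3.
For Column: with q = P(1), equating Up's and Down's payoffs gives 2q − 4 = −4q ⇒ q = 2/3.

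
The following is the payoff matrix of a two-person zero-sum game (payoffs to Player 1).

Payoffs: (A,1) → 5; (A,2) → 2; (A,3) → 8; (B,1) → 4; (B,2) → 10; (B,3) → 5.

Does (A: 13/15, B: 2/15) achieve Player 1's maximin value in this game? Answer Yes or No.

No

Against 1 this mix gives (13/15)·5 + (2/15)·4 = 73/15.
Against 2 this mix gives (13/15)·2 + (2/15)·10 = 46/15.
Against 3 this mix gives (13/15)·8 + (2/15)·5 = 38/5.
Player 2 will play 2, holding Player 1 to 46/15. Shifting weight toward the row that does better against 2 would raise this floor (the equalizing mix achieves 14/3 against both 2 and 1), so the proposed strategy is not optimal.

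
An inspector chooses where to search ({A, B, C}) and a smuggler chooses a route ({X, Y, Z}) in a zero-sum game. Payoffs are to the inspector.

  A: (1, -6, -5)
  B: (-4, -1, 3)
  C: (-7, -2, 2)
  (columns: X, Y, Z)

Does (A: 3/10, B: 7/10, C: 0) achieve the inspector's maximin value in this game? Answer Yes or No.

Yes

Against X this mix gives (3/10)·1 + (7/10)·(-4) = -5/2.
Against Y this mix gives (3/10)·(-6) + (7/10)·(-1) = -5/2.
Against Z this mix gives (3/10)·(-5) + (7/10)·3 = 3/5.
All of the smuggler's active replies (X, Y) yield -5/2, and no column does worse for the inspector. The mix makes the smuggler indifferent and guarantees -5/2, so it is optimal.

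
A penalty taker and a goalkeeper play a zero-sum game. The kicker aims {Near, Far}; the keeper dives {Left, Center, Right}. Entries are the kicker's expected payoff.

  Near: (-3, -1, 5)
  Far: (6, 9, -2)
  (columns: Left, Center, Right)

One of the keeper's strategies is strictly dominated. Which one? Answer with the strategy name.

Center

Left holds the kicker's payoff strictly below Center in every row: -3 < -1, 6 < 9.
So Center is strictly dominated for the keeper.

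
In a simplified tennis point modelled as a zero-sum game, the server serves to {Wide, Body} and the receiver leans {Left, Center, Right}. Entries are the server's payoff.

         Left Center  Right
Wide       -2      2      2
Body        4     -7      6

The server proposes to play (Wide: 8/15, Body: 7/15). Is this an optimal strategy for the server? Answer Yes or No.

No

Against Left this mix gives (8/15)·(-2) + (7/15)·4 = 4/5.
Against Center this mix gives (8/15)·2 + (7/15)·(-7) = -11/5.
Against Right this mix gives (8/15)·2 + (7/15)·6 = 58/15.
The receiver will play Center, holding the server to -11/5. Shifting weight toward the row that does better against Center would raise this floor (the equalizing mix achieves -2/5 against both Center and Left), so the proposed strategy is not optimal.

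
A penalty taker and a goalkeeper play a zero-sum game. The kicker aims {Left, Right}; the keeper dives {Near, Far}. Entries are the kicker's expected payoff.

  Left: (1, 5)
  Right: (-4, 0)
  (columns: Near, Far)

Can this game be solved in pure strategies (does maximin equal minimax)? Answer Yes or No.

Row minima: Left → 1, Right → -4; maximin = 1.
Column maxima: Near → 1, Far → 5; minimax = 1.
maximin = minimax = 1, so a saddle point exists.

Yes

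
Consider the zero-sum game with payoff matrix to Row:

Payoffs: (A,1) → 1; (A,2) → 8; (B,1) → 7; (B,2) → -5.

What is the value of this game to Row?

Row minima: A → 1, B → -5; maximin = 1.
Column maxima: 1 → 7, 2 → 8; minimax = 7.
1 ≠ 7, so there is no saddle point; optimal play is mixed.
Let Row play A with probability p. Expected payoff against 1: 1p + 7(1−p) = −6p + 7; against 2: 8p + (-5)(1−p) = 13p − 5.
Setting these equal: −6p + 7 = 13p − 5 ⇒ −19p = -12 ⇒ p = 12/19, and the value is (-6)·(12/19) + 7 = 61/19.
For Column: with q = P(1), equating A's and B's payoffs gives −7q + 8 = 12q − 5 ⇒ q = 13/19.

61/19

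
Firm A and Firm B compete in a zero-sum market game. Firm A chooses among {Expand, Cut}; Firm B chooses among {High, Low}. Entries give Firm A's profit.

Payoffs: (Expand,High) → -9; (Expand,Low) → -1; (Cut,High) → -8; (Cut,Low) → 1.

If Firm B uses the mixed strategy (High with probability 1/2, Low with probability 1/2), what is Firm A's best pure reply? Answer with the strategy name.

Expected payoff of Expand: (1/2)·(-9) + (1/2)·(-1) = -5.
Expected payoff of Cut: (1/2)·(-8) + (1/2)·1 = -7/2.
The largest is -7/2, so Firm A's best response is Cut.

Cut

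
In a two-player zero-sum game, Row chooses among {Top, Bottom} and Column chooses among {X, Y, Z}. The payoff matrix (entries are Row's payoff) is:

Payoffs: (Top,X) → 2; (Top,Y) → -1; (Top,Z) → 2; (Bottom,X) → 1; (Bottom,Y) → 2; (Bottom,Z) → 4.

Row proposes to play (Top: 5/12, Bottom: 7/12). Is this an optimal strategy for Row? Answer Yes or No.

No

Against X this mix gives (5/12)·2 + (7/12)·1 = 17/12.
Against Y this mix gives (5/12)·(-1) + (7/12)·2 = 3/4.
Against Z this mix gives (5/12)·2 + (7/12)·4 = 19/6.
Column will play Y, holding Row to 3/4. Shifting weight toward the row that does better against Y would raise this floor (the equalizing mix achieves 5/4 against both Y and X), so the proposed strategy is not optimal.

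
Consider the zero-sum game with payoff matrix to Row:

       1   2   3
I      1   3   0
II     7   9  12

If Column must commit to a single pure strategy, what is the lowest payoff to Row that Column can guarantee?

Column maxima: 1 → 7, 2 → 9, 3 → 12.
The smallest of these is 7.

7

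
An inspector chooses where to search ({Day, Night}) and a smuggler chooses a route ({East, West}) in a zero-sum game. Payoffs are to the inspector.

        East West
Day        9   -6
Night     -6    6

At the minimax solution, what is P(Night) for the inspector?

Row minima: Day → -6, Night → -6; maximin = -6.
Column maxima: East → 9, West → 6; minimax = 6.
-6 ≠ 6, so there is no saddle point; optimal play is mixed.
Let the inspector play Day with probability p. Expected payoff against East: 9p + (-6)(1−p) = 15p − 6; against West: (-6)p + 6(1−p) = −12p + 6.
Setting these equal: 15p − 6 = −12p + 6 ⇒ 27p = 12 ⇒ p = 4/9, and the value is (15)·(4/9) − 6 = 2/3.
For the smuggler: with q = P(East), equating Day's and Night's payoffs gives 15q − 6 = −12q + 6 ⇒ q = 4/9.

5/9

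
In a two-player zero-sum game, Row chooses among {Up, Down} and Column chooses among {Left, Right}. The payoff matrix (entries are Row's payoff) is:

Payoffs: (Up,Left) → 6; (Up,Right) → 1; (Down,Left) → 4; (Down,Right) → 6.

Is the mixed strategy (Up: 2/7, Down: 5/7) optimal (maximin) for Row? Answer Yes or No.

Against Left this mix gives (2/7)·6 + (5/7)·4 = 32/7.
Against Right this mix gives (2/7)·1 + (5/7)·6 = 32/7.
All of Column's active replies (Left, Right) yield 32/7, and no column does worse for Row. The mix makes Column indifferent and guarantees 32/7, so it is optimal.

Yes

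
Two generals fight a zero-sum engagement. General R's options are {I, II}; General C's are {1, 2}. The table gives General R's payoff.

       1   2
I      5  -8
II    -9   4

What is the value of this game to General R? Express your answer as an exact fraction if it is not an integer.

Row minima: I → -8, II → -9; maximin = -8.
Column maxima: 1 → 5, 2 → 4; minimax = 4.
-8 ≠ 4, so there is no saddle point; optimal play is mixed.
Let General R play I with probability p. Expected payoff against 1: 5p + (-9)(1−p) = 14p − 9; against 2: (-8)p + 4(1−p) = −12p + 4.
Setting these equal: 14p − 9 = −12p + 4 ⇒ 26p = 13 ⇒ p = 1/2, and the value is (14)·(1/2) − 9 = -2.
For General C: with q = P(1), equating I's and II's payoffs gives 13q − 8 = −13q + 4 ⇒ q = 6/13.

-2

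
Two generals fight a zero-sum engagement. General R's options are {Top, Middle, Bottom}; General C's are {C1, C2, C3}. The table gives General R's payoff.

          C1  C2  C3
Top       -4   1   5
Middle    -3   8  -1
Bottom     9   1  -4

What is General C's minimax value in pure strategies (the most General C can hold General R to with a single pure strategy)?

Column maxima: C1 → 9, C2 → 8, C3 → 5.
The smallest of these is 5.

5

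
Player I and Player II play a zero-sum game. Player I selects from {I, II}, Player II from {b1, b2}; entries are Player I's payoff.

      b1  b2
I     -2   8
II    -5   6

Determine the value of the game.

Row minima: I → -2, II → -5; maximin = -2.
Column maxima: b1 → -2, b2 → 8; minimax = -2.
Since maximin = minimax = -2, there is a saddle point and the value is -2.

-2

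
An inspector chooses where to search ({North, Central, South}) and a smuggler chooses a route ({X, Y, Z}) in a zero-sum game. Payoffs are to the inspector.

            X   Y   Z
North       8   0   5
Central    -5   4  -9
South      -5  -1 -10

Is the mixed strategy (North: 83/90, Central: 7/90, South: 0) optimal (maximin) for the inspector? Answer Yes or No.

Against X this mix gives (83/90)·8 + (7/90)·(-5) = 629/90.
Against Y this mix gives (83/90)·0 + (7/90)·4 = 14/45.
Against Z this mix gives (83/90)·5 + (7/90)·(-9) = 176/45.
The smuggler will play Y, holding the inspector to 14/45. Shifting weight toward the row that does better against Y would raise this floor (the equalizing mix achieves 10/9 against both Y and Z), so the proposed strategy is not optimal.

No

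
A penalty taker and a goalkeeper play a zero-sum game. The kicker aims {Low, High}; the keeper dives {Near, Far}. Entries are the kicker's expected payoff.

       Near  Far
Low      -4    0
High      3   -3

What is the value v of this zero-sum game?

-6/5

Row minima: Low → -4, High → -3; maximin = -3.
Column maxima: Near → 3, Far → 0; minimax = 0.
-3 ≠ 0, so there is no saddle point; optimal play is mixed.
Let the kicker play Low with probability p. Expected payoff against Near: (-4)p + 3(1−p) = −7p + 3; against Far: 0p + (-3)(1−p) = 3p − 3.
Setting these equal: −7p + 3 = 3p − 3 ⇒ −10p = -6 ⇒ p = 3/5, and the value is (-7)·(3/5) + 3 = -6/5.
For the keeper: with q = P(Near), equating Low's and High's payoffs gives −4q = 6q − 3 ⇒ q = 3/10.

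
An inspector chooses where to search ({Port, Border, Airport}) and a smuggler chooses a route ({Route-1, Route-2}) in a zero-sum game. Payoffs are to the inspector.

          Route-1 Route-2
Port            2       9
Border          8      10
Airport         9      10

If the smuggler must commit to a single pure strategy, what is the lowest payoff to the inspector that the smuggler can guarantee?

Column maxima: Route-1 → 9, Route-2 → 10.
The smallest of these is 9.

9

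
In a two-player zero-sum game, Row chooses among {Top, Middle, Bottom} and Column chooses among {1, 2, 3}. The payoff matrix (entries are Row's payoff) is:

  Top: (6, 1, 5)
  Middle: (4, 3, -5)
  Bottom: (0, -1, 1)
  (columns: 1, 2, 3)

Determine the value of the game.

Row minima: Top → 1, Middle → -5, Bottom → -1; maximin = 1.
Column maxima: 1 → 6, 2 → 3, 3 → 5; minimax = 3.
1 ≠ 3, so there is no saddle point; optimal play is mixed.
Bottom is strictly dominated by Top, so Row never plays it.
1 is strictly dominated by 2 (it gives Row strictly more in every row), so Column never plays it.
On the remaining 2×2 (Top, Middle vs 2, 3):
Let Row play Top with probability p. Expected payoff against 2: 1p + 3(1−p) = −2p + 3; against 3: 5p + (-5)(1−p) = 10p − 5.
Setting these equal: −2p + 3 = 10p − 5 ⇒ −12p = -8 ⇒ p = 2/3, and the value is (-2)·(2/3) + 3 = 5/3.
For Column: with q = P(2), equating Top's and Middle's payoffs gives −4q + 5 = 8q − 5 ⇒ q = 5/6.

5/3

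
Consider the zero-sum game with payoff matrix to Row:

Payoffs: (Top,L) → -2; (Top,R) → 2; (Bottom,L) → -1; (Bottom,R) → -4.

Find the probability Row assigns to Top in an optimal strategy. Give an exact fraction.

Row minima: Top → -2, Bottom → -4; maximin = -2.
Column maxima: L → -1, R → 2; minimax = -1.
-2 ≠ -1, so there is no saddle point; optimal play is mixed.
Let Row play Top with probability p. Expected payoff against L: (-2)p + (-1)(1−p) = −p − 1; against R: 2p + (-4)(1−p) = 6p − 4.
Setting these equal: −p − 1 = 6p − 4 ⇒ −7p = -3 ⇒ p = 3/7, and the value is (-1)·(3/7) − 1 = -10/7.
For Column: with q = P(L), equating Top's and Bottom's payoffs gives −4q + 2 = 3q − 4 ⇒ q = 6/7.

3/7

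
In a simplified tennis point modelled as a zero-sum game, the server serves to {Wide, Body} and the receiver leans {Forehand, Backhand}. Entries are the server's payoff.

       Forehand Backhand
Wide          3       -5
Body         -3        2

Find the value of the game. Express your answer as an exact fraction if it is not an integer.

-9/13

Row minima: Wide → -5, Body → -3; maximin = -3.
Column maxima: Forehand → 3, Backhand → 2; minimax = 2.
-3 ≠ 2, so there is no saddle point; optimal play is mixed.
Let the server play Wide with probability p. Expected payoff against Forehand: 3p + (-3)(1−p) = 6p − 3; against Backhand: (-5)p + 2(1−p) = −7p + 2.
Setting these equal: 6p − 3 = −7p + 2 ⇒ 13p = 5 ⇒ p = 5/13, and the value is (6)·(5/13) − 3 = -9/13.
For the receiver: with q = P(Forehand), equating Wide's and Body's payoffs gives 8q − 5 = −5q + 2 ⇒ q = 7/13.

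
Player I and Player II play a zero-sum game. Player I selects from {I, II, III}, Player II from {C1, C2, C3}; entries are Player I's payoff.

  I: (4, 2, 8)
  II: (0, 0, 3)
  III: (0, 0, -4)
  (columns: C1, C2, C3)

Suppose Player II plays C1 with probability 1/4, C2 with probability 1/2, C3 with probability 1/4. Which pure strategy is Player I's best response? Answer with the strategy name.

I

Expected payoff of I: (1/4)·4 + (1/2)·2 + (1/4)·8 = 4.
Expected payoff of II: (1/4)·0 + (1/2)·0 + (1/4)·3 = 3/4.
Expected payoff of III: (1/4)·0 + (1/2)·0 + (1/4)·(-4) = -1.
The largest is 4, so Player I's best response is I.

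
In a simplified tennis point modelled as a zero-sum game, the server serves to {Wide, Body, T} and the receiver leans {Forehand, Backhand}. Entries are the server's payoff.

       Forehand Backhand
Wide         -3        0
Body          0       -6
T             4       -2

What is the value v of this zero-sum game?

-2/3

Row minima: Wide → -3, Body → -6, T → -2; maximin = -2.
Column maxima: Forehand → 4, Backhand → 0; minimax = 0.
-2 ≠ 0, so there is no saddle point; optimal play is mixed.
Body is strictly dominated by T, so the server never plays it.
On the remaining 2×2 (Wide, T vs Forehand, Backhand):
Let the server play Wide with probability p. Expected payoff against Forehand: (-3)p + 4(1−p) = −7p + 4; against Backhand: 0p + (-2)(1−p) = 2p − 2.
Setting these equal: −7p + 4 = 2p − 2 ⇒ −9p = -6 ⇒ p = 2/3, and the value is (-7)·(2/3) + 4 = -2/3.
For the receiver: with q = P(Forehand), equating Wide's and T's payoffs gives −3q = 6q − 2 ⇒ q = 2/9.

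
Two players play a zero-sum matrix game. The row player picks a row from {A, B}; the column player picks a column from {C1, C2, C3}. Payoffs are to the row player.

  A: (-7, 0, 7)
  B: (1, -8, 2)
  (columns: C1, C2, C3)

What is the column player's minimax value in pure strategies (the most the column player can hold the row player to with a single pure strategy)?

0

Column maxima: C1 → 1, C2 → 0, C3 → 7.
The smallest of these is 0.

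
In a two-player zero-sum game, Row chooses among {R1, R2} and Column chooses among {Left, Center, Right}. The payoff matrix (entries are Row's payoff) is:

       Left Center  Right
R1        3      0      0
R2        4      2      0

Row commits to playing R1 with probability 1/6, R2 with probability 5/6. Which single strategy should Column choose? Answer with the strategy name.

Right

If Column plays Left, Row's expected payoff is (1/6)·3 + (5/6)·4 = 23/6.
If Column plays Center, Row's expected payoff is (1/6)·0 + (5/6)·2 = 5/3.
If Column plays Right, Row's expected payoff is (1/6)·0 + (5/6)·0 = 0.
Column minimizes Row's payoff; the smallest is 0, so the best response is Right.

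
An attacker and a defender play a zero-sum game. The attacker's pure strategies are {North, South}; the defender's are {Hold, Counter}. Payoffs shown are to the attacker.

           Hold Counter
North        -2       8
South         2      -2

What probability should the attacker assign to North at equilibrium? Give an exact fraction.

Row minima: North → -2, South → -2; maximin = -2.
Column maxima: Hold → 2, Counter → 8; minimax = 2.
-2 ≠ 2, so there is no saddle point; optimal play is mixed.
Let the attacker play North with probability p. Expected payoff against Hold: (-2)p + 2(1−p) = −4p + 2; against Counter: 8p + (-2)(1−p) = 10p − 2.
Setting these equal: −4p + 2 = 10p − 2 ⇒ −14p = -4 ⇒ p = 2/7, and the value is (-4)·(2/7) + 2 = 6/7.
For the defender: with q = P(Hold), equating North's and South's payoffs gives −10q + 8 = 4q − 2 ⇒ q = 5/7.

2/7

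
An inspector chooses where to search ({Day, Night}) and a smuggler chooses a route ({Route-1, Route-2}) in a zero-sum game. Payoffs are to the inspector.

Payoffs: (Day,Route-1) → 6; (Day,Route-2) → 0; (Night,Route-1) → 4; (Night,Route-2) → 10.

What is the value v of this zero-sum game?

5

Row minima: Day → 0, Night → 4; maximin = 4.
Column maxima: Route-1 → 6, Route-2 → 10; minimax = 6.
4 ≠ 6, so there is no saddle point; optimal play is mixed.
Let the inspector play Day with probability p. Expected payoff against Route-1: 6p + 4(1−p) = 2p + 4; against Route-2: 0p + 10(1−p) = −10p + 10.
Setting these equal: 2p + 4 = −10p + 10 ⇒ 12p = 6 ⇒ p = 1/2, and the value is (2)·(1/2) + 4 = 5.
For the smuggler: with q = P(Route-1), equating Day's and Night's payoffs gives 6q = −6q + 10 ⇒ q = 5/6.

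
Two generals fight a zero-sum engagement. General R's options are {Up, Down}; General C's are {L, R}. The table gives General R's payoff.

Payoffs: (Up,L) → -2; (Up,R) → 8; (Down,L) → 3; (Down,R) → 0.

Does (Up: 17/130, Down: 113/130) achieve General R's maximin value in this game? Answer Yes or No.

No

Against L this mix gives (17/130)·(-2) + (113/130)·3 = 61/26.
Against R this mix gives (17/130)·8 + (113/130)·0 = 68/65.
General C will play R, holding General R to 68/65. Shifting weight toward the row that does better against R would raise this floor (the equalizing mix achieves 24/13 against both R and L), so the proposed strategy is not optimal.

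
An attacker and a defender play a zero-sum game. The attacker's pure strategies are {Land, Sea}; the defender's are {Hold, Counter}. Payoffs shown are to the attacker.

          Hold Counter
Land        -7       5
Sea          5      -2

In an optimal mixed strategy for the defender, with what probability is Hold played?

7/19

Row minima: Land → -7, Sea → -2; maximin = -2.
Column maxima: Hold → 5, Counter → 5; minimax = 5.
-2 ≠ 5, so there is no saddle point; optimal play is mixed.
Let the attacker play Land with probability p. Expected payoff against Hold: (-7)p + 5(1−p) = −12p + 5; against Counter: 5p + (-2)(1−p) = 7p − 2.
Setting these equal: −12p + 5 = 7p − 2 ⇒ −19p = -7 ⇒ p = 7/19, and the value is (-12)·(7/19) + 5 = 11/19.
For the defender: with q = P(Hold), equating Land's and Sea's payoffs gives −12q + 5 = 7q − 2 ⇒ q = 7/19.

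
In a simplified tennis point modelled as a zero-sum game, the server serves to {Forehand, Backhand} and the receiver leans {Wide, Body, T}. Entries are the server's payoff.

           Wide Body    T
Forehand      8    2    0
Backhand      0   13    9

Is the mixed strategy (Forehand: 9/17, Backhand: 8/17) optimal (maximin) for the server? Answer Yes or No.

Yes

Against Wide this mix gives (9/17)·8 + (8/17)·0 = 72/17.
Against Body this mix gives (9/17)·2 + (8/17)·13 = 122/17.
Against T this mix gives (9/17)·0 + (8/17)·9 = 72/17.
All of the receiver's active replies (Wide, T) yield 72/17, and no column does worse for the server. The mix makes the receiver indifferent and guarantees 72/17, so it is optimal.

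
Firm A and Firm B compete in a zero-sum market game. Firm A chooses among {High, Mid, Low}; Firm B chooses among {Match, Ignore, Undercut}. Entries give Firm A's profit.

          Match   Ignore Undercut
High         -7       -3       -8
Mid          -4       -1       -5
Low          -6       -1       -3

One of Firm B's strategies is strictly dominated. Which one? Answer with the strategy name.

Ignore

Match holds Firm A's payoff strictly below Ignore in every row: -7 < -3, -4 < -1, -6 < -1.
So Ignore is strictly dominated for Firm B.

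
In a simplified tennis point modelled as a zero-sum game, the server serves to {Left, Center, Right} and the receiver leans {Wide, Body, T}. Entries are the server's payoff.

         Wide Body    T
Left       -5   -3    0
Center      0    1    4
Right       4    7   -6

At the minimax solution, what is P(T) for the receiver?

Row minima: Left → -5, Center → 0, Right → -6; maximin = 0.
Column maxima: Wide → 4, Body → 7, T → 4; minimax = 4.
0 ≠ 4, so there is no saddle point; optimal play is mixed.
Left is strictly dominated by Center, so the server never plays it.
Body is strictly dominated by Wide (it gives the server strictly more in every row), so the receiver never plays it.
On the remaining 2×2 (Center, Right vs Wide, T):
Let the server play Center with probability p. Expected payoff against Wide: 0p + 4(1−p) = −4p + 4; against T: 4p + (-6)(1−p) = 10p − 6.
Setting these equal: −4p + 4 = 10p − 6 ⇒ −14p = -10 ⇒ p = 5/7, and the value is (-4)·(5/7) + 4 = 8/7.
For the receiver: with q = P(Wide), equating Center's and Right's payoffs gives −4q + 4 = 10q − 6 ⇒ q = 5/7.

2/7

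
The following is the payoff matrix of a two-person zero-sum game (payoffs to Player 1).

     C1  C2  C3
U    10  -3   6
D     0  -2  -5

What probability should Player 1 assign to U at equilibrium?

Row minima: U → -3, D → -5; maximin = -3.
Column maxima: C1 → 10, C2 → -2, C3 → 6; minimax = -2.
-3 ≠ -2, so there is no saddle point; optimal play is mixed.
C1 is strictly dominated by C2 (it gives Player 1 strictly more in every row), so Player 2 never plays it.
On the remaining 2×2 (U, D vs C2, C3):
Let Player 1 play U with probability p. Expected payoff against C2: (-3)p + (-2)(1−p) = −p − 2; against C3: 6p + (-5)(1−p) = 11p − 5.
Setting these equal: −p − 2 = 11p − 5 ⇒ −12p = -3 ⇒ p = 1/4, and the value is (-1)·(1/4) − 2 = -9/4.
For Player 2: with q = P(C2), equating U's and D's payoffs gives −9q + 6 = 3q − 5 ⇒ q = 11/12.

1/4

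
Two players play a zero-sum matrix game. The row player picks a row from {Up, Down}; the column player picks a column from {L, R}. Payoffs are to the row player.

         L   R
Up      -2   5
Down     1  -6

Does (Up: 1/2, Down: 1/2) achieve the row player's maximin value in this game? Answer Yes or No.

Yes

Against L this mix gives (1/2)·(-2) + (1/2)·1 = -1/2.
Against R this mix gives (1/2)·5 + (1/2)·(-6) = -1/2.
All of the column player's active replies (L, R) yield -1/2, and no column does worse for the row player. The mix makes the column player indifferent and guarantees -1/2, so it is optimal.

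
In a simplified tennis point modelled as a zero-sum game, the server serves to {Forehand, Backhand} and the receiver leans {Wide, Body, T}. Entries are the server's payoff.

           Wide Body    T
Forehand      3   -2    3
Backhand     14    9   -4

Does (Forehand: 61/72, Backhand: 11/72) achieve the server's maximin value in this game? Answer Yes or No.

No

Against Wide this mix gives (61/72)·3 + (11/72)·14 = 337/72.
Against Body this mix gives (61/72)·(-2) + (11/72)·9 = -23/72.
Against T this mix gives (61/72)·3 + (11/72)·(-4) = 139/72.
The receiver will play Body, holding the server to -23/72. Shifting weight toward the row that does better against Body would raise this floor (the equalizing mix achieves 19/18 against both Body and T), so the proposed strategy is not optimal.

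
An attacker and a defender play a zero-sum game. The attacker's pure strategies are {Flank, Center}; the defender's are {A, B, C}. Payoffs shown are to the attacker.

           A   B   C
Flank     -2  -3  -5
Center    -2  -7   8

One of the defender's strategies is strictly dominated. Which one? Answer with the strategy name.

A

B holds the attacker's payoff strictly below A in every row: -3 < -2, -7 < -2.
So A is strictly dominated for the defender.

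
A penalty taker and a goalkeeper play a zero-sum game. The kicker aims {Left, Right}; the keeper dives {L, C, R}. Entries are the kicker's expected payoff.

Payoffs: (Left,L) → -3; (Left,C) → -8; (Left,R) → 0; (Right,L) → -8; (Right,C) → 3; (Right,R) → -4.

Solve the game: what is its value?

-73/16

Row minima: Left → -8, Right → -8; maximin = -8.
Column maxima: L → -3, C → 3, R → 0; minimax = -3.
-8 ≠ -3, so there is no saddle point; optimal play is mixed.
R is strictly dominated by L (it gives the kicker strictly more in every row), so the keeper never plays it.
On the remaining 2×2 (Left, Right vs L, C):
Let the kicker play Left with probability p. Expected payoff against L: (-3)p + (-8)(1−p) = 5p − 8; against C: (-8)p + 3(1−p) = −11p + 3.
Setting these equal: 5p − 8 = −11p + 3 ⇒ 16p = 11 ⇒ p = 11/16, and the value is (5)·(11/16) − 8 = -73/16.
For the keeper: with q = P(L), equating Left's and Right's payoffs gives 5q − 8 = −11q + 3 ⇒ q = 11/16.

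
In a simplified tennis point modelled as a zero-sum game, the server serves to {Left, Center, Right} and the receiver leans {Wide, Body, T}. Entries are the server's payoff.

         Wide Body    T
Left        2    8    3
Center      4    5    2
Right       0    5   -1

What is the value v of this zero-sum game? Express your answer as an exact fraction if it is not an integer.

8/3

Row minima: Left → 2, Center → 2, Right → -1; maximin = 2.
Column maxima: Wide → 4, Body → 8, T → 3; minimax = 3.
2 ≠ 3, so there is no saddle point; optimal play is mixed.
Right is strictly dominated by Left, so the server never plays it.
Body is strictly dominated by Wide (it gives the server strictly more in every row), so the receiver never plays it.
On the remaining 2×2 (Left, Center vs Wide, T):
Let the server play Left with probability p. Expected payoff against Wide: 2p + 4(1−p) = −2p + 4; against T: 3p + 2(1−p) = p + 2.
Setting these equal: −2p + 4 = p + 2 ⇒ −3p = -2 ⇒ p = 2/3, and the value is (-2)·(2/3) + 4 = 8/3.
For the receiver: with q = P(Wide), equating Left's and Center's payoffs gives −q + 3 = 2q + 2 ⇒ q = 1/3.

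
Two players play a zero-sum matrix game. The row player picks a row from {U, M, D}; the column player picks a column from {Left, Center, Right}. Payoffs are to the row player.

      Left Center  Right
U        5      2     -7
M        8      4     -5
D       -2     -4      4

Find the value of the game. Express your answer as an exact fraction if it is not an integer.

-4/17

Row minima: U → -7, M → -5, D → -4; maximin = -4.
Column maxima: Left → 8, Center → 4, Right → 4; minimax = 4.
-4 ≠ 4, so there is no saddle point; optimal play is mixed.
U is strictly dominated by M, so the row player never plays it.
Left is strictly dominated by Center (it gives the row player strictly more in every row), so the column player never plays it.
On the remaining 2×2 (M, D vs Center, Right):
Let the row player play M with probability p. Expected payoff against Center: 4p + (-4)(1−p) = 8p − 4; against Right: (-5)p + 4(1−p) = −9p + 4.
Setting these equal: 8p − 4 = −9p + 4 ⇒ 17p = 8 ⇒ p = 8/17, and the value is (8)·(8/17) − 4 = -4/17.
For the column player: with q = P(Center), equating M's and D's payoffs gives 9q − 5 = −8q + 4 ⇒ q = 9/17.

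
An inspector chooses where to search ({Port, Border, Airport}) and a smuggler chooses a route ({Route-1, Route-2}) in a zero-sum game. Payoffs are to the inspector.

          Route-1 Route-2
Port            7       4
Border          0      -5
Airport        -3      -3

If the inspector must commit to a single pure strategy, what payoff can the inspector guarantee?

4

Row minima: Port → 4, Border → -5, Airport → -3.
The best of these is 4.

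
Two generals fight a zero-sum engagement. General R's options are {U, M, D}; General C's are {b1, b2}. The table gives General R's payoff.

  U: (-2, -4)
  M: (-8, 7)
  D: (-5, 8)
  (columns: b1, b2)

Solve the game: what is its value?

-12/5

Row minima: U → -4, M → -8, D → -5; maximin = -4.
Column maxima: b1 → -2, b2 → 8; minimax = -2.
-4 ≠ -2, so there is no saddle point; optimal play is mixed.
M is strictly dominated by D, so General R never plays it.
On the remaining 2×2 (U, D vs b1, b2):
Let General R play U with probability p. Expected payoff against b1: (-2)p + (-5)(1−p) = 3p − 5; against b2: (-4)p + 8(1−p) = −12p + 8.
Setting these equal: 3p − 5 = −12p + 8 ⇒ 15p = 13 ⇒ p = 13/15, and the value is (3)·(13/15) − 5 = -12/5.
For General C: with q = P(b1), equating U's and D's payoffs gives 2q − 4 = −13q + 8 ⇒ q = 4/5.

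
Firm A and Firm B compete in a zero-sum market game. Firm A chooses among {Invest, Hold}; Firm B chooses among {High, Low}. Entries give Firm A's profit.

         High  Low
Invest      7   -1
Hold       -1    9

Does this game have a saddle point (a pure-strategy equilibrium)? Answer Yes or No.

No

Row minima: Invest → -1, Hold → -1; maximin = -1.
Column maxima: High → 7, Low → 9; minimax = 7.
-1 ≠ 7, so no pure-strategy equilibrium exists.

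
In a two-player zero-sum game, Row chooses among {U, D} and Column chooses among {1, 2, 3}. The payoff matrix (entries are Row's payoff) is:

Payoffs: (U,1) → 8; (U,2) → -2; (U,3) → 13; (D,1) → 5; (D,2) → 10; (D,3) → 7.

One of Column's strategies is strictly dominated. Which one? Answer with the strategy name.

1 holds Row's payoff strictly below 3 in every row: 8 < 13, 5 < 7.
So 3 is strictly dominated for Column.

3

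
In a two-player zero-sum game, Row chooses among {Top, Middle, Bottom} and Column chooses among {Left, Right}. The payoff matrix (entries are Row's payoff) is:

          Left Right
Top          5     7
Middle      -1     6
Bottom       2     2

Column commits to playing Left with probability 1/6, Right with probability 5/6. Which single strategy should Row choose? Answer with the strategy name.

Expected payoff of Top: (1/6)·5 + (5/6)·7 = 20/3.
Expected payoff of Middle: (1/6)·(-1) + (5/6)·6 = 29/6.
Expected payoff of Bottom: (1/6)·2 + (5/6)·2 = 2.
The largest is 20/3, so Row's best response is Top.

Top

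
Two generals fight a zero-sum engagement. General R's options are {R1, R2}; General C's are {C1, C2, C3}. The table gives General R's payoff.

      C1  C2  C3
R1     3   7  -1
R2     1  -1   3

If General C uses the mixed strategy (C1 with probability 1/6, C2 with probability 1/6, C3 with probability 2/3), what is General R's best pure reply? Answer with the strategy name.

Expected payoff of R1: (1/6)·3 + (1/6)·7 + (2/3)·(-1) = 1.
Expected payoff of R2: (1/6)·1 + (1/6)·(-1) + (2/3)·3 = 2.
The largest is 2, so General R's best response is R2.

R2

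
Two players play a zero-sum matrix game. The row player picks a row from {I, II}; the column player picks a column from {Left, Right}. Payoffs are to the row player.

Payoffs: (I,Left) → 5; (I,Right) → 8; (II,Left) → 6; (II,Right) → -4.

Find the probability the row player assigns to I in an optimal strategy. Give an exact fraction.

10/13

Row minima: I → 5, II → -4; maximin = 5.
Column maxima: Left → 6, Right → 8; minimax = 6.
5 ≠ 6, so there is no saddle point; optimal play is mixed.
Let the row player play I with probability p. Expected payoff against Left: 5p + 6(1−p) = −p + 6; against Right: 8p + (-4)(1−p) = 12p − 4.
Setting these equal: −p + 6 = 12p − 4 ⇒ −13p = -10 ⇒ p = 10/13, and the value is (-1)·(10/13) + 6 = 68/13.
For the column player: with q = P(Left), equating I's and II's payoffs gives −3q + 8 = 10q − 4 ⇒ q = 12/13.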